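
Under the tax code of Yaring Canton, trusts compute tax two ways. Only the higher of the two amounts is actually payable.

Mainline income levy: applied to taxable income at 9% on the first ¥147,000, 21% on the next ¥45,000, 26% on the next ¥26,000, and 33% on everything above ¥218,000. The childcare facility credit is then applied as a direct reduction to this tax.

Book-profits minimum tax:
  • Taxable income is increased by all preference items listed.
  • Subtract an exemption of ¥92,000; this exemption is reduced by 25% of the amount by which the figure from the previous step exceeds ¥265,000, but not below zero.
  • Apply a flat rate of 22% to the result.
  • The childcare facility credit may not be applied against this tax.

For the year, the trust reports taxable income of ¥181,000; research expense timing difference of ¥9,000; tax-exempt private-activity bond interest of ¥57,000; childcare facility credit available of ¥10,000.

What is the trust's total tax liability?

¥34,100

Mainline income levy:
  ¥147,000 × 9% = ¥13,230
  ¥34,000 × 21% = ¥7,140
  → ¥20,370
  Less childcare facility credit ¥10,000 → ¥10,370

Book-profits minimum tax:
  Adjusted income: ¥181,000 + ¥9,000 + ¥57,000 = ¥247,000
  Exemption: ¥247,000 ≤ ¥265,000, so full ¥92,000 applies
  Base: ¥247,000 − ¥92,000 = ¥155,000
  ¥155,000 × 22% = ¥34,100

¥34,100 > ¥10,370, so the book-profits minimum tax is the binding amount.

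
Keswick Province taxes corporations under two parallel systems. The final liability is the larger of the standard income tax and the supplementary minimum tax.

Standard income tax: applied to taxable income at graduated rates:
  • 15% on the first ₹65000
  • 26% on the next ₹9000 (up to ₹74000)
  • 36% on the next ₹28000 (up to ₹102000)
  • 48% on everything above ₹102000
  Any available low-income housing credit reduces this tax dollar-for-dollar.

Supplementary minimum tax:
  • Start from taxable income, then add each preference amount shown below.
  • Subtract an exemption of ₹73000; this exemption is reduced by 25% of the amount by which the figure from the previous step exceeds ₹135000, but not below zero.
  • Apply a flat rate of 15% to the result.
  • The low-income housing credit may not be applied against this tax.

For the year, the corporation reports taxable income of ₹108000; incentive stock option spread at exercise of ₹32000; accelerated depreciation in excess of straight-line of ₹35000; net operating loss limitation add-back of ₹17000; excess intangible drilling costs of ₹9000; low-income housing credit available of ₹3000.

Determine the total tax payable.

Supplementary minimum tax:
  Adjusted income: ₹108000 + ₹32000 + ₹35000 + ₹17000 + ₹9000 = ₹201000
  Exemption: ₹73000 − 25% × (₹201000 − ₹135000) = ₹73000 − ₹16500 = ₹56500
  Base: ₹201000 − ₹56500 = ₹144500
  ₹144500 × 15% = ₹21675

Standard income tax:
  ₹65000 × 15% = ₹9750
  ₹9000 × 26% = ₹2340
  ₹28000 × 36% = ₹10080
  ₹6000 × 48% = ₹2880
  → ₹25050
  Less low-income housing credit ₹3000 → ₹22050

₹22050 > ₹21675, so the standard income tax governs.

₹22050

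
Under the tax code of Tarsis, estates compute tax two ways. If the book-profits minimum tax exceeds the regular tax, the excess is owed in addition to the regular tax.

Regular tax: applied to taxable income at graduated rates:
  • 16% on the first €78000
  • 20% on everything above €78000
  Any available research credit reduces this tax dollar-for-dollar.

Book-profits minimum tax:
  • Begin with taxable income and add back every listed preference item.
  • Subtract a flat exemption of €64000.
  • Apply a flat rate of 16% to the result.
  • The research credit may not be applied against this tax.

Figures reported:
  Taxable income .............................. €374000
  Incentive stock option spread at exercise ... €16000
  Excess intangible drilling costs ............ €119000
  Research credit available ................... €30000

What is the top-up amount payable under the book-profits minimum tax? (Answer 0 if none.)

€29520

Book-profits minimum tax:
  Adjusted income: €374000 + €16000 + €119000 = €509000
  Less exemption €64000 → base €445000
  €445000 × 16% = €71200

Regular tax:
  €78000 × 16% = €12480
  €296000 × 20% = €59200
  → €71680
  Less research credit €30000 → €41680

Excess of book-profits minimum tax over regular tax: €71200 − €41680 = €29520.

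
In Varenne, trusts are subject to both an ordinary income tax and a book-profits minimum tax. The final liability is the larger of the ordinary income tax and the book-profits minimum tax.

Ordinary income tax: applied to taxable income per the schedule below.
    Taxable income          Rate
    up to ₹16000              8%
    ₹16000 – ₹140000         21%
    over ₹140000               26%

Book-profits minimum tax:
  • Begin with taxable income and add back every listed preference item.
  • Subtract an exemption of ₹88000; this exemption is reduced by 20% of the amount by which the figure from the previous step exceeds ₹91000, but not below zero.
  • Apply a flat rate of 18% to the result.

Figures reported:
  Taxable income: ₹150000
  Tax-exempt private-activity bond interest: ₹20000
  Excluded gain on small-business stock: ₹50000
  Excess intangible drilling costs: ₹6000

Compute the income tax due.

₹29920

Ordinary income tax:
  ₹16000 × 8% = ₹1280
  ₹124000 × 21% = ₹26040
  ₹10000 × 26% = ₹2600
  → ₹29920

Book-profits minimum tax:
  Adjusted income: ₹150000 + ₹20000 + ₹50000 + ₹6000 = ₹226000
  Exemption: ₹88000 − 20% × (₹226000 − ₹91000) = ₹88000 − ₹27000 = ₹61000
  Base: ₹226000 − ₹61000 = ₹165000
  ₹165000 × 18% = ₹29700

₹29920 > ₹29700, so the ordinary income tax governs.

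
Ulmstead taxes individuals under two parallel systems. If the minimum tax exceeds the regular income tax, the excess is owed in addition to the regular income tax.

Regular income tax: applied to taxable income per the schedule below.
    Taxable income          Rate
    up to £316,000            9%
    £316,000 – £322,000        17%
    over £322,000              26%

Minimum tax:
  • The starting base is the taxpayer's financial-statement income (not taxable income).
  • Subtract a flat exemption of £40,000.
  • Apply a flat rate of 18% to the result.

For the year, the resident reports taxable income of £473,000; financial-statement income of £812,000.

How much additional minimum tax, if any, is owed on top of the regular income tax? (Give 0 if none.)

£70,240

Regular income tax:
  £316,000 × 9% = £28,440
  £6,000 × 17% = £1,020
  £151,000 × 26% = £39,260
  → £68,720

Minimum tax:
  Base (financial-statement income): £812,000
  Less exemption £40,000 → base £772,000
  £772,000 × 18% = £138,960

Excess of minimum tax over regular income tax: £138,960 − £68,720 = £70,240.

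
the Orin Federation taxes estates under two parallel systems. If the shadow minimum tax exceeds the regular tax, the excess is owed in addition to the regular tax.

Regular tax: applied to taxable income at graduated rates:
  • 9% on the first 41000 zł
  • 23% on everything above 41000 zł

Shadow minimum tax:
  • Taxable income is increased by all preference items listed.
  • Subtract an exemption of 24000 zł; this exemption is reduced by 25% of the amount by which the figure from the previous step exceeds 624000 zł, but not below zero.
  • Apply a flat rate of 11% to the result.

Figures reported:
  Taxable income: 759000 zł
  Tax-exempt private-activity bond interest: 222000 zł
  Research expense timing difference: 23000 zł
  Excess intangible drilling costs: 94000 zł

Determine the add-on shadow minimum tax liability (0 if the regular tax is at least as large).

0 zł

Shadow minimum tax:
  Adjusted income: 759000 zł + 222000 zł + 23000 zł + 94000 zł = 1098000 zł
  Exemption: 25% × (1098000 zł − 624000 zł) = 118500 zł ≥ 24000 zł, so the exemption is fully phased out
  Base: 1098000 zł − 0 zł = 1098000 zł
  1098000 zł × 11% = 120780 zł

Regular tax:
  41000 zł × 9% = 3690 zł
  718000 zł × 23% = 165140 zł
  → 168830 zł

120780 zł ≤ 168830 zł, so no add-on is due.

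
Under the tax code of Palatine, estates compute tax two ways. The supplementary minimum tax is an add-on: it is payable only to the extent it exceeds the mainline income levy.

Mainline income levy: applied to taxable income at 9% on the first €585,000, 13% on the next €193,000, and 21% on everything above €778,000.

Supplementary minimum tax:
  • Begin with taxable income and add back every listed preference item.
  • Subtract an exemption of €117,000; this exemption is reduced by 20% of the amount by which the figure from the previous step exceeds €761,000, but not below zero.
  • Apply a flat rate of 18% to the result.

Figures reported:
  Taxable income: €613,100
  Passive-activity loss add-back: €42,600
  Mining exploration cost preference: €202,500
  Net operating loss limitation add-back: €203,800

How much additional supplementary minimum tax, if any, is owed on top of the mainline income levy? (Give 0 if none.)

Supplementary minimum tax:
  Adjusted income: €613,100 + €42,600 + €202,500 + €203,800 = €1,062,000
  Exemption: €117,000 − 20% × (€1,062,000 − €761,000) = €117,000 − €60,200 = €56,800
  Base: €1,062,000 − €56,800 = €1,005,200
  €1,005,200 × 18% = €180,936

Mainline income levy:
  €585,000 × 9% = €52,650
  €28,100 × 13% = €3,653
  → €56,303

Excess of supplementary minimum tax over mainline income levy: €180,936 − €56,303 = €124,633.

€124,633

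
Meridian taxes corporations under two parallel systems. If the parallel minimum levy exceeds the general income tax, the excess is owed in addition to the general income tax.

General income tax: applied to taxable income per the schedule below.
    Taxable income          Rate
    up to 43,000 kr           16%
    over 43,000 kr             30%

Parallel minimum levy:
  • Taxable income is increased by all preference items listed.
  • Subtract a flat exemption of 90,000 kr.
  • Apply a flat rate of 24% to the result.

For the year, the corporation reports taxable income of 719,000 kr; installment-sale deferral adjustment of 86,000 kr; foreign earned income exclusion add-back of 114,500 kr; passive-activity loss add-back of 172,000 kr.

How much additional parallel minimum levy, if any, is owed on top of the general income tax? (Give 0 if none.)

30,680 kr

General income tax:
  43,000 kr × 16% = 6,880 kr
  676,000 kr × 30% = 202,800 kr
  → 209,680 kr

Parallel minimum levy:
  Adjusted income: 719,000 kr + 86,000 kr + 114,500 kr + 172,000 kr = 1,091,500 kr
  Less exemption 90,000 kr → base 1,001,500 kr
  1,001,500 kr × 24% = 240,360 kr

Excess of parallel minimum levy over general income tax: 240,360 kr − 209,680 kr = 30,680 kr.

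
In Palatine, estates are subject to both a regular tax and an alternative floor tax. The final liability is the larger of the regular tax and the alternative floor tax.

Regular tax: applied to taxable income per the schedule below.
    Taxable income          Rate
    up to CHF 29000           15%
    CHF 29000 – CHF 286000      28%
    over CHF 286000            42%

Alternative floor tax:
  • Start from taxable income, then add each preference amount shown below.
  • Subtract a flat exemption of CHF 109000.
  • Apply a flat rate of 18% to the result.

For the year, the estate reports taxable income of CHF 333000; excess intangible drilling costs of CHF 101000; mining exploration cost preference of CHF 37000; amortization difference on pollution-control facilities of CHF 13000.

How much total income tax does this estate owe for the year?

CHF 96050

Alternative floor tax:
  Adjusted income: CHF 333000 + CHF 101000 + CHF 37000 + CHF 13000 = CHF 484000
  Less exemption CHF 109000 → base CHF 375000
  CHF 375000 × 18% = CHF 67500

Regular tax:
  CHF 29000 × 15% = CHF 4350
  CHF 257000 × 28% = CHF 71960
  CHF 47000 × 42% = CHF 19740
  → CHF 96050

CHF 96050 > CHF 67500, so the regular tax governs.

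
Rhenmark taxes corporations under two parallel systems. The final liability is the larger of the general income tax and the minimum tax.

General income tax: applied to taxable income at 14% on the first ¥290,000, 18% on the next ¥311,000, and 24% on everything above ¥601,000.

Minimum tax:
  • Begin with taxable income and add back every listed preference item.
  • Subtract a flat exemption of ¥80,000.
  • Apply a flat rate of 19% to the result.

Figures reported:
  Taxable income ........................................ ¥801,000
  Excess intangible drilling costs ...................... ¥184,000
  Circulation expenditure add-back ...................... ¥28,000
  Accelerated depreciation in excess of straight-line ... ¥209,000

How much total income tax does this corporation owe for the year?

¥216,980

Minimum tax:
  Adjusted income: ¥801,000 + ¥184,000 + ¥28,000 + ¥209,000 = ¥1,222,000
  Less exemption ¥80,000 → base ¥1,142,000
  ¥1,142,000 × 19% = ¥216,980

General income tax:
  ¥290,000 × 14% = ¥40,600
  ¥311,000 × 18% = ¥55,980
  ¥200,000 × 24% = ¥48,000
  → ¥144,580

¥216,980 > ¥144,580, so the minimum tax is the binding amount.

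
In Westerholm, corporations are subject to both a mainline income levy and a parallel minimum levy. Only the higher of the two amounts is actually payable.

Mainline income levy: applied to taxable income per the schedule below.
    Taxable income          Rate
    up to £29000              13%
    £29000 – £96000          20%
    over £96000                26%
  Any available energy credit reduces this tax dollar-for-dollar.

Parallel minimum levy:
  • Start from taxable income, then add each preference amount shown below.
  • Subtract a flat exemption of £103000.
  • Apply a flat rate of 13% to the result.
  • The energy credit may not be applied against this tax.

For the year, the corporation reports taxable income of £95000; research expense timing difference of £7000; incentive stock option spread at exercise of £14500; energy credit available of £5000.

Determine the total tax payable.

Mainline income levy:
  £29000 × 13% = £3770
  £66000 × 20% = £13200
  → £16970
  Less energy credit £5000 → £11970

Parallel minimum levy:
  Adjusted income: £95000 + £7000 + £14500 = £116500
  Less exemption £103000 → base £13500
  £13500 × 13% = £1755

£11970 > £1755, so the mainline income levy governs.

£11970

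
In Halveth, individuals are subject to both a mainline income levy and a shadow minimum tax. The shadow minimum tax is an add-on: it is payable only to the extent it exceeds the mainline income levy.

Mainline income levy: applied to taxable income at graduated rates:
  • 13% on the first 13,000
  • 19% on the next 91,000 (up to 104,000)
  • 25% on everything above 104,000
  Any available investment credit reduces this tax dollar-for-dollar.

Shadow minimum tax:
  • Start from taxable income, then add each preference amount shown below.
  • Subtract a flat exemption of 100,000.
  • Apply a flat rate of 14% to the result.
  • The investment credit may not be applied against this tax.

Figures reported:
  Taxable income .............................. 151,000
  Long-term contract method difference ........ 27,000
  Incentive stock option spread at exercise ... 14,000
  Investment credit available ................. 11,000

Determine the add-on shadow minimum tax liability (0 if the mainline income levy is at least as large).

0

Shadow minimum tax:
  Adjusted income: 151,000 + 27,000 + 14,000 = 192,000
  Less exemption 100,000 → base 92,000
  92,000 × 14% = 12,880

Mainline income levy:
  13,000 × 13% = 1,690
  91,000 × 19% = 17,290
  47,000 × 25% = 11,750
  → 30,730
  Less investment credit 11,000 → 19,730

12,880 ≤ 19,730, so no add-on is due.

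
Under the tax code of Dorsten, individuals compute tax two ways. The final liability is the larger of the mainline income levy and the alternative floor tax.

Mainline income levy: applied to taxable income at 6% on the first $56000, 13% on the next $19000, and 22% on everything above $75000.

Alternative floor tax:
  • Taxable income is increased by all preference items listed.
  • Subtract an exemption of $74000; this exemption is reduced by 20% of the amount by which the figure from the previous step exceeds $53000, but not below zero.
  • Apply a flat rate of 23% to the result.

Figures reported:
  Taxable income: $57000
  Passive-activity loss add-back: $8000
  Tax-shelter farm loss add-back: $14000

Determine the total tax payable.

$3490

Mainline income levy:
  $56000 × 6% = $3360
  $1000 × 13% = $130
  → $3490

Alternative floor tax:
  Adjusted income: $57000 + $8000 + $14000 = $79000
  Exemption: $74000 − 20% × ($79000 − $53000) = $74000 − $5200 = $68800
  Base: $79000 − $68800 = $10200
  $10200 × 23% = $2346

$3490 > $2346, so the mainline income levy governs.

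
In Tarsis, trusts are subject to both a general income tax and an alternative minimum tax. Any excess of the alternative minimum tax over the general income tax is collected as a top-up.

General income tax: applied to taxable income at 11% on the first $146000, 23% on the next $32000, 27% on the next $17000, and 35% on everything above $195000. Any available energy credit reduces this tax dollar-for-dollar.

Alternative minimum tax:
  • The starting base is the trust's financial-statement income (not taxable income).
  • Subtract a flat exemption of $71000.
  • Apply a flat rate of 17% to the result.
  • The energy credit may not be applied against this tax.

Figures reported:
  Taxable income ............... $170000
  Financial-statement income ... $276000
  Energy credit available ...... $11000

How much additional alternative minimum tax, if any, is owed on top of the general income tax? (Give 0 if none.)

$24270

General income tax:
  $146000 × 11% = $16060
  $24000 × 23% = $5520
  → $21580
  Less energy credit $11000 → $10580

Alternative minimum tax:
  Base (financial-statement income): $276000
  Less exemption $71000 → base $205000
  $205000 × 17% = $34850

Excess of alternative minimum tax over general income tax: $34850 − $10580 = $24270.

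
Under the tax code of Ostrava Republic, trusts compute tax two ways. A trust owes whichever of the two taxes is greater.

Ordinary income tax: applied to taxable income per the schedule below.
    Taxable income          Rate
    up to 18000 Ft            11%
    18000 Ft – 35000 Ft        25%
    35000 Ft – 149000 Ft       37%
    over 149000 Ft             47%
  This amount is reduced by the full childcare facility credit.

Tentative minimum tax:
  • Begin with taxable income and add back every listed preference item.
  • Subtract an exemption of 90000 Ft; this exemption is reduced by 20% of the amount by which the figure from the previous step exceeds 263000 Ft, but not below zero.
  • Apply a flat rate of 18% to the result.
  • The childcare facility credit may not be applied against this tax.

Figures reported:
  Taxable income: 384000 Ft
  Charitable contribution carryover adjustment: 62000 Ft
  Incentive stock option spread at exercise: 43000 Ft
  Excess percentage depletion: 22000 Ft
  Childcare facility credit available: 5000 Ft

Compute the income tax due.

Ordinary income tax:
  18000 Ft × 11% = 1980 Ft
  17000 Ft × 25% = 4250 Ft
  114000 Ft × 37% = 42180 Ft
  235000 Ft × 47% = 110450 Ft
  → 158860 Ft
  Less childcare facility credit 5000 Ft → 153860 Ft

Tentative minimum tax:
  Adjusted income: 384000 Ft + 62000 Ft + 43000 Ft + 22000 Ft = 511000 Ft
  Exemption: 90000 Ft − 20% × (511000 Ft − 263000 Ft) = 90000 Ft − 49600 Ft = 40400 Ft
  Base: 511000 Ft − 40400 Ft = 470600 Ft
  470600 Ft × 18% = 84708 Ft

153860 Ft > 84708 Ft, so the ordinary income tax governs.

153860 Ft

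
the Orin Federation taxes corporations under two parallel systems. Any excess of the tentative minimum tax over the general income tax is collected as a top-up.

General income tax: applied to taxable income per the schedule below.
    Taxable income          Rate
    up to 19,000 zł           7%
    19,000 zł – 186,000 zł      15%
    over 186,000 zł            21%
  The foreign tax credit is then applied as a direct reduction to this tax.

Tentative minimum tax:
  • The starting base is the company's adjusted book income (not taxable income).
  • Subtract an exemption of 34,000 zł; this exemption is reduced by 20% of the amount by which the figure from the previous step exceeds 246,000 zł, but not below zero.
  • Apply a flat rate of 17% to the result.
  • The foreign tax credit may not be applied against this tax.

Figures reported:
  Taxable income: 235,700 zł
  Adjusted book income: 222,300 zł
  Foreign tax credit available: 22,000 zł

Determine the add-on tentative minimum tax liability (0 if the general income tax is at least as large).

General income tax:
  19,000 zł × 7% = 1,330 zł
  167,000 zł × 15% = 25,050 zł
  49,700 zł × 21% = 10,437 zł
  → 36,817 zł
  Less foreign tax credit 22,000 zł → 14,817 zł

Tentative minimum tax:
  Base (adjusted book income): 222,300 zł
  Exemption: 222,300 zł ≤ 246,000 zł, so full 34,000 zł applies
  Base: 222,300 zł − 34,000 zł = 188,300 zł
  188,300 zł × 17% = 32,011 zł

Excess of tentative minimum tax over general income tax: 32,011 zł − 14,817 zł = 17,194 zł.

17,194 zł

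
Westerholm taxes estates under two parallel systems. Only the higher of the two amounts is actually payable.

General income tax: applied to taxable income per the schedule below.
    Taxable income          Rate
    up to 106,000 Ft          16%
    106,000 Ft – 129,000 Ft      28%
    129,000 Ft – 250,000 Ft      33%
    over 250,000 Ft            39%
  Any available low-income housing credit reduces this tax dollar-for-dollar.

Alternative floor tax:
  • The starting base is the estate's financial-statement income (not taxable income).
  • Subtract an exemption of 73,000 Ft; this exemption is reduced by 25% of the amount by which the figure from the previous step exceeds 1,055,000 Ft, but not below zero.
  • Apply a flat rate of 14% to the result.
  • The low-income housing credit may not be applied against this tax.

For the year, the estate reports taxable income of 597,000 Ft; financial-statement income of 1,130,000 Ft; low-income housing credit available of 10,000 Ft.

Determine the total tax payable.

188,660 Ft

General income tax:
  106,000 Ft × 16% = 16,960 Ft
  23,000 Ft × 28% = 6,440 Ft
  121,000 Ft × 33% = 39,930 Ft
  347,000 Ft × 39% = 135,330 Ft
  → 198,660 Ft
  Less low-income housing credit 10,000 Ft → 188,660 Ft

Alternative floor tax:
  Base (financial-statement income): 1,130,000 Ft
  Exemption: 73,000 Ft − 25% × (1,130,000 Ft − 1,055,000 Ft) = 73,000 Ft − 18,750 Ft = 54,250 Ft
  Base: 1,130,000 Ft − 54,250 Ft = 1,075,750 Ft
  1,075,750 Ft × 14% = 150,605 Ft

188,660 Ft > 150,605 Ft, so the general income tax governs.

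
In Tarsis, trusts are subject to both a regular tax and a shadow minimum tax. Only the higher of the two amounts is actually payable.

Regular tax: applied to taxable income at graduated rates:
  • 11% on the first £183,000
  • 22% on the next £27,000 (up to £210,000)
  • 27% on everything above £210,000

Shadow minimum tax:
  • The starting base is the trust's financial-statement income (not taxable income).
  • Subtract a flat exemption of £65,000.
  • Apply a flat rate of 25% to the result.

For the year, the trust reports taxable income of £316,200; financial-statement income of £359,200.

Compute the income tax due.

£73,550

Shadow minimum tax:
  Base (financial-statement income): £359,200
  Less exemption £65,000 → base £294,200
  £294,200 × 25% = £73,550

Regular tax:
  £183,000 × 11% = £20,130
  £27,000 × 22% = £5,940
  £106,200 × 27% = £28,674
  → £54,744

£73,550 > £54,744, so the shadow minimum tax is the binding amount.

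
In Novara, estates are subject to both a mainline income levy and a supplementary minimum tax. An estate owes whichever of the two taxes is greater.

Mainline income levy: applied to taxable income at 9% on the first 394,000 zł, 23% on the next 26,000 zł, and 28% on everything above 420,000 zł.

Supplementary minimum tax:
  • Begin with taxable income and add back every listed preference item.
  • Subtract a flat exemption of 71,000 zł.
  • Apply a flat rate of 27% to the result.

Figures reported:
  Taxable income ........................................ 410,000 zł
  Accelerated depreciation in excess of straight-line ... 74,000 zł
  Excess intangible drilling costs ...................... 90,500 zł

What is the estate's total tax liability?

135,945 zł

Mainline income levy:
  394,000 zł × 9% = 35,460 zł
  16,000 zł × 23% = 3,680 zł
  → 39,140 zł

Supplementary minimum tax:
  Adjusted income: 410,000 zł + 74,000 zł + 90,500 zł = 574,500 zł
  Less exemption 71,000 zł → base 503,500 zł
  503,500 zł × 27% = 135,945 zł

135,945 zł > 39,140 zł, so the supplementary minimum tax is the binding amount.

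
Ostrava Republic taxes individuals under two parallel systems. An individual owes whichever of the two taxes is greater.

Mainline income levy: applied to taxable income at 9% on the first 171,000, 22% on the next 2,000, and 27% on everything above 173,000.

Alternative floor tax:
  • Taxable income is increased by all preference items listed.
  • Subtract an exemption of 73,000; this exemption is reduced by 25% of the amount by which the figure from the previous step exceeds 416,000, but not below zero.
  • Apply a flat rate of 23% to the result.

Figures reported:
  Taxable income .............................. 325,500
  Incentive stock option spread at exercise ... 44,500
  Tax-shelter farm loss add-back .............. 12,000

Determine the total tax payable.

Alternative floor tax:
  Adjusted income: 325,500 + 44,500 + 12,000 = 382,000
  Exemption: 382,000 ≤ 416,000, so full 73,000 applies
  Base: 382,000 − 73,000 = 309,000
  309,000 × 23% = 71,070

Mainline income levy:
  171,000 × 9% = 15,390
  2,000 × 22% = 440
  152,500 × 27% = 41,175
  → 57,005

71,070 > 57,005, so the alternative floor tax is the binding amount.

71,070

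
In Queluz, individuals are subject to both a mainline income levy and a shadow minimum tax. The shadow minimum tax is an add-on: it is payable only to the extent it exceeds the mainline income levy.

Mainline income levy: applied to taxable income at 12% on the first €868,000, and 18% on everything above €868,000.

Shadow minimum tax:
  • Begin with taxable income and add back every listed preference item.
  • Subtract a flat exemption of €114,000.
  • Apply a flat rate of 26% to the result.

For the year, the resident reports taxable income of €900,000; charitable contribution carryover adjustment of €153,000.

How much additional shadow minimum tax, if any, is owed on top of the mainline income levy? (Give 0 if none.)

Mainline income levy:
  €868,000 × 12% = €104,160
  €32,000 × 18% = €5,760
  → €109,920

Shadow minimum tax:
  Adjusted income: €900,000 + €153,000 = €1,053,000
  Less exemption €114,000 → base €939,000
  €939,000 × 26% = €244,140

Excess of shadow minimum tax over mainline income levy: €244,140 − €109,920 = €134,220.

€134,220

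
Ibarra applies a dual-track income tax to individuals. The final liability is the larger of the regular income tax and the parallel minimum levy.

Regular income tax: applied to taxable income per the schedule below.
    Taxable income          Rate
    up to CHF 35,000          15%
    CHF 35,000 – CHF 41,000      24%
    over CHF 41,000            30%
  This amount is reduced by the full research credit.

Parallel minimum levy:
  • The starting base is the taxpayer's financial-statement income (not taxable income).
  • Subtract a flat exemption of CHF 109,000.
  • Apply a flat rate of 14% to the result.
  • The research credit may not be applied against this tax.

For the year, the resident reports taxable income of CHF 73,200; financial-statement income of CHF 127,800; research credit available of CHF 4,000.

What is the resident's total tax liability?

CHF 12,350

Regular income tax:
  CHF 35,000 × 15% = CHF 5,250
  CHF 6,000 × 24% = CHF 1,440
  CHF 32,200 × 30% = CHF 9,660
  → CHF 16,350
  Less research credit CHF 4,000 → CHF 12,350

Parallel minimum levy:
  Base (financial-statement income): CHF 127,800
  Less exemption CHF 109,000 → base CHF 18,800
  CHF 18,800 × 14% = CHF 2,632

CHF 12,350 > CHF 2,632, so the regular income tax governs.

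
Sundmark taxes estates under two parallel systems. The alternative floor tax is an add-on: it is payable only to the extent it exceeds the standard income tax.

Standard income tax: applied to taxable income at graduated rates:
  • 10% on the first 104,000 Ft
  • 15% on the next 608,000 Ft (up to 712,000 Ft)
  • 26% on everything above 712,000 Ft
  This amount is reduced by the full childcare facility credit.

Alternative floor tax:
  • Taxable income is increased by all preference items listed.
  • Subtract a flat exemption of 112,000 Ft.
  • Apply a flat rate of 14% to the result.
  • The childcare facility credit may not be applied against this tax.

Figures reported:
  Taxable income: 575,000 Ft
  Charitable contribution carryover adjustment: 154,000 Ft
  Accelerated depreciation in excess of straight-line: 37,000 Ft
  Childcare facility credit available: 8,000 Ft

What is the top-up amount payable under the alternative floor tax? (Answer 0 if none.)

Alternative floor tax:
  Adjusted income: 575,000 Ft + 154,000 Ft + 37,000 Ft = 766,000 Ft
  Less exemption 112,000 Ft → base 654,000 Ft
  654,000 Ft × 14% = 91,560 Ft

Standard income tax:
  104,000 Ft × 10% = 10,400 Ft
  471,000 Ft × 15% = 70,650 Ft
  → 81,050 Ft
  Less childcare facility credit 8,000 Ft → 73,050 Ft

Excess of alternative floor tax over standard income tax: 91,560 Ft − 73,050 Ft = 18,510 Ft.

18,510 Ft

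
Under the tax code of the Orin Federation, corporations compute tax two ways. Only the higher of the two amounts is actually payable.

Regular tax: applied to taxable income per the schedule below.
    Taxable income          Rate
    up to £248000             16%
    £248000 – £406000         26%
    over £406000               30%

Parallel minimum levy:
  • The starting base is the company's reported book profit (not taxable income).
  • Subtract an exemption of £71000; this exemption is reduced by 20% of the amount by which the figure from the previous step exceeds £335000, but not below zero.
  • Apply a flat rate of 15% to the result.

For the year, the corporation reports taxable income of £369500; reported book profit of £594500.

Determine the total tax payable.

Regular tax:
  £248000 × 16% = £39680
  £121500 × 26% = £31590
  → £71270

Parallel minimum levy:
  Base (reported book profit): £594500
  Exemption: £71000 − 20% × (£594500 − £335000) = £71000 − £51900 = £19100
  Base: £594500 − £19100 = £575400
  £575400 × 15% = £86310

£86310 > £71270, so the parallel minimum levy is the binding amount.

£86310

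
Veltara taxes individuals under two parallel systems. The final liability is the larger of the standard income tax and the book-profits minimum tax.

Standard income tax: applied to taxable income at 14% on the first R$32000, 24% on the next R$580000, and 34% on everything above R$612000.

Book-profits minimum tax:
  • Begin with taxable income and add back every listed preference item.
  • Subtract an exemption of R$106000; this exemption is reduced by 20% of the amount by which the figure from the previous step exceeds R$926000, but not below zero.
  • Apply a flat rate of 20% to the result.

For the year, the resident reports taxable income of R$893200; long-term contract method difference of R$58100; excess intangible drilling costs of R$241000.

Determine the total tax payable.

R$239288

Standard income tax:
  R$32000 × 14% = R$4480
  R$580000 × 24% = R$139200
  R$281200 × 34% = R$95608
  → R$239288

Book-profits minimum tax:
  Adjusted income: R$893200 + R$58100 + R$241000 = R$1192300
  Exemption: R$106000 − 20% × (R$1192300 − R$926000) = R$106000 − R$53260 = R$52740
  Base: R$1192300 − R$52740 = R$1139560
  R$1139560 × 20% = R$227912

R$239288 > R$227912, so the standard income tax governs.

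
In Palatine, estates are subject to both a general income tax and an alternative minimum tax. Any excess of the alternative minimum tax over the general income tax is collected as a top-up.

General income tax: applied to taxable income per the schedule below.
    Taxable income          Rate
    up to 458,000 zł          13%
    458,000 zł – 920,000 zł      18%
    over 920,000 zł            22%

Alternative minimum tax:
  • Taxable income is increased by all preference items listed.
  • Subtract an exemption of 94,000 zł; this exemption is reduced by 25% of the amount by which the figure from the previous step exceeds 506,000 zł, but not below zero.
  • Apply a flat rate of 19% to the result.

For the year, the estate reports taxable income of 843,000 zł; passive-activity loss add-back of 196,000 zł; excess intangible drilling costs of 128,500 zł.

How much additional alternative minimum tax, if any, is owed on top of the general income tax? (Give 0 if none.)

92,985 zł

Alternative minimum tax:
  Adjusted income: 843,000 zł + 196,000 zł + 128,500 zł = 1,167,500 zł
  Exemption: 25% × (1,167,500 zł − 506,000 zł) = 165,375 zł ≥ 94,000 zł, so the exemption is fully phased out
  Base: 1,167,500 zł − 0 zł = 1,167,500 zł
  1,167,500 zł × 19% = 221,825 zł

General income tax:
  458,000 zł × 13% = 59,540 zł
  385,000 zł × 18% = 69,300 zł
  → 128,840 zł

Excess of alternative minimum tax over general income tax: 221,825 zł − 128,840 zł = 92,985 zł.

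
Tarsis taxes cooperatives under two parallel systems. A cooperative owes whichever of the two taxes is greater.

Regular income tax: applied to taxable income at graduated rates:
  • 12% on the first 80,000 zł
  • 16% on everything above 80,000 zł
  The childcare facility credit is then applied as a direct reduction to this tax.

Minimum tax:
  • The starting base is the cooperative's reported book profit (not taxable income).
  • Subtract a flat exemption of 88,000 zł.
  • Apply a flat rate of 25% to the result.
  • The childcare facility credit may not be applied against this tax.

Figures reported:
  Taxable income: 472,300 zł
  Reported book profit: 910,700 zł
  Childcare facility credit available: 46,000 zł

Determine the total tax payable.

205,675 zł

Minimum tax:
  Base (reported book profit): 910,700 zł
  Less exemption 88,000 zł → base 822,700 zł
  822,700 zł × 25% = 205,675 zł

Regular income tax:
  80,000 zł × 12% = 9,600 zł
  392,300 zł × 16% = 62,768 zł
  → 72,368 zł
  Less childcare facility credit 46,000 zł → 26,368 zł

205,675 zł > 26,368 zł, so the minimum tax is the binding amount.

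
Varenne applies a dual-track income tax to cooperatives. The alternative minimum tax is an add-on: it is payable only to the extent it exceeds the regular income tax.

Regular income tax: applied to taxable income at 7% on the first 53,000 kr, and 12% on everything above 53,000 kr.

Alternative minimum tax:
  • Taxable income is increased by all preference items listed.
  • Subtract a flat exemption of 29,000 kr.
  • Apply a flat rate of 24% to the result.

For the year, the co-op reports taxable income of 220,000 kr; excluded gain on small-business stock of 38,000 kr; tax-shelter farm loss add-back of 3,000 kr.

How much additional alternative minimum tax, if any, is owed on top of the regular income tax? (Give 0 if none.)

Alternative minimum tax:
  Adjusted income: 220,000 kr + 38,000 kr + 3,000 kr = 261,000 kr
  Less exemption 29,000 kr → base 232,000 kr
  232,000 kr × 24% = 55,680 kr

Regular income tax:
  53,000 kr × 7% = 3,710 kr
  167,000 kr × 12% = 20,040 kr
  → 23,750 kr

Excess of alternative minimum tax over regular income tax: 55,680 kr − 23,750 kr = 31,930 kr.

31,930 kr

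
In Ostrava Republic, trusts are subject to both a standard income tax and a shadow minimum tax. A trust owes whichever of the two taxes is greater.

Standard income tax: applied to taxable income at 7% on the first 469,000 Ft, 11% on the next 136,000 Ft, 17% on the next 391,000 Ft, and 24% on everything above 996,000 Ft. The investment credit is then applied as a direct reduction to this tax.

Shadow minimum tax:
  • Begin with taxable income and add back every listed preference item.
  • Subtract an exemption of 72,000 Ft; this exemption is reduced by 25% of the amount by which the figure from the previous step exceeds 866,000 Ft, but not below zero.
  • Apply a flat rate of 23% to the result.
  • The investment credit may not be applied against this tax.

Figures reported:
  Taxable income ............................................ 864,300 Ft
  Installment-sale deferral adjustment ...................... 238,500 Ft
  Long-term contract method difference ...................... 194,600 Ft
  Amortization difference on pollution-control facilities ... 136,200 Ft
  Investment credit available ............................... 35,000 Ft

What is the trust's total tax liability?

329,728 Ft

Standard income tax:
  469,000 Ft × 7% = 32,830 Ft
  136,000 Ft × 11% = 14,960 Ft
  259,300 Ft × 17% = 44,081 Ft
  → 91,871 Ft
  Less investment credit 35,000 Ft → 56,871 Ft

Shadow minimum tax:
  Adjusted income: 864,300 Ft + 238,500 Ft + 194,600 Ft + 136,200 Ft = 1,433,600 Ft
  Exemption: 25% × (1,433,600 Ft − 866,000 Ft) = 141,900 Ft ≥ 72,000 Ft, so the exemption is fully phased out
  Base: 1,433,600 Ft − 0 Ft = 1,433,600 Ft
  1,433,600 Ft × 23% = 329,728 Ft

329,728 Ft > 56,871 Ft, so the shadow minimum tax is the binding amount.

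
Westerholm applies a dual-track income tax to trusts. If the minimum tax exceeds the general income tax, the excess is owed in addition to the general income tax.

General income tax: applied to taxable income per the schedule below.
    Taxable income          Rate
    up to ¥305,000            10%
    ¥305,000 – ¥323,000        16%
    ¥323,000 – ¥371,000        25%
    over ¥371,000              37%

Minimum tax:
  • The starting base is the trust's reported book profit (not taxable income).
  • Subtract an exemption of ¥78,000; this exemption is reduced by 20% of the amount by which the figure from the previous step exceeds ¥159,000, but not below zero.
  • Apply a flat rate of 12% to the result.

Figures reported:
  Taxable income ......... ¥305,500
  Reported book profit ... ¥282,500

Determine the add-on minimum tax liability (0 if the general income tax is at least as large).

General income tax:
  ¥305,000 × 10% = ¥30,500
  ¥500 × 16% = ¥80
  → ¥30,580

Minimum tax:
  Base (reported book profit): ¥282,500
  Exemption: ¥78,000 − 20% × (¥282,500 − ¥159,000) = ¥78,000 − ¥24,700 = ¥53,300
  Base: ¥282,500 − ¥53,300 = ¥229,200
  ¥229,200 × 12% = ¥27,504

¥27,504 ≤ ¥30,580, so no add-on is due.

¥0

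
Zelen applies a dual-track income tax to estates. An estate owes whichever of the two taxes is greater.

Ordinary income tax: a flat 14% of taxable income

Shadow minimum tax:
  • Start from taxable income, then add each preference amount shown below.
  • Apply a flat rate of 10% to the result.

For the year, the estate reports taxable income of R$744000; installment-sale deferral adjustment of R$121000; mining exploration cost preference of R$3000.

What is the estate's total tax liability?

Shadow minimum tax:
  Adjusted income: R$744000 + R$121000 + R$3000 = R$868000
  R$868000 × 10% = R$86800

Ordinary income tax:
  R$744000 × 14% = R$104160

R$104160 > R$86800, so the ordinary income tax governs.

R$104160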